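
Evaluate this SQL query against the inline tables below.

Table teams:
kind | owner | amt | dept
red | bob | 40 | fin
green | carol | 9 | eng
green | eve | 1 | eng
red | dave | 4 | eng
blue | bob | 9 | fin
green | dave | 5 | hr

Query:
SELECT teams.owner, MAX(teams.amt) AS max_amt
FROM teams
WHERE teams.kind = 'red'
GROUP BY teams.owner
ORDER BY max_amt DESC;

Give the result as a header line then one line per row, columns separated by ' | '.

== RESULT ==
teams.owner | max_amt
bob | 40
dave | 4

Derivation:
After WHERE (2 rows):
teams.kind | teams.owner | teams.amt | teams.dept
red | bob | 40 | fin
red | dave | 4 | eng
After GROUP BY (2 rows):
teams.owner | max_amt
bob | 40
dave | 4
After ORDER BY (2 rows):
teams.owner | max_amt
bob | 40
dave | 4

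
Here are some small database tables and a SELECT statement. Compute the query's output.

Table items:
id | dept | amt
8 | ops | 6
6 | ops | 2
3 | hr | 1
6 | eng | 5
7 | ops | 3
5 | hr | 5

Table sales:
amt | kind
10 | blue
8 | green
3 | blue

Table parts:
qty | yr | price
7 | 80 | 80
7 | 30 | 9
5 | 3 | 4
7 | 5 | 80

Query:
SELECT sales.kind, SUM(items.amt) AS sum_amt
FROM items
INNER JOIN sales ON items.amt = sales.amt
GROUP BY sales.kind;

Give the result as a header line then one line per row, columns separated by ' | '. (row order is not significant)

After JOIN sales (1 rows):
items.id | items.dept | items.amt | sales.amt | sales.kind
7 | ops | 3 | 3 | blue
After GROUP BY (1 rows):
sales.kind | sum_amt
blue | 3

== RESULT ==
sales.kind | sum_amt
blue | 3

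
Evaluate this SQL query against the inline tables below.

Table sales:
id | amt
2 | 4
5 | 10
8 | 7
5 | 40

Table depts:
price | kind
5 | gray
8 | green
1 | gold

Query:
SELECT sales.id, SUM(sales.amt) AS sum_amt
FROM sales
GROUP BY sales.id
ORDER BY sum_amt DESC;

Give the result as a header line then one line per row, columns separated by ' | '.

After GROUP BY (3 rows):
sales.id | sum_amt
2 | 4
5 | 50
8 | 7
After ORDER BY (3 rows):
sales.id | sum_amt
5 | 50
8 | 7
2 | 4

== RESULT ==
sales.id | sum_amt
5 | 50
8 | 7
2 | 4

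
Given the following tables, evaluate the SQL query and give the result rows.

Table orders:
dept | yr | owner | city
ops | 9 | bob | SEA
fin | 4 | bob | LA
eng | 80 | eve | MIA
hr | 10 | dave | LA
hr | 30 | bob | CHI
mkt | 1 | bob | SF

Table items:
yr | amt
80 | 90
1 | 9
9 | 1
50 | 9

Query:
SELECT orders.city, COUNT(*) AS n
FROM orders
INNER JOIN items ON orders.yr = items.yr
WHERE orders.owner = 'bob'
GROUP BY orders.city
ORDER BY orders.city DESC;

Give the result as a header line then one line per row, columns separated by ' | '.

== RESULT ==
orders.city | n
SF | 1
SEA | 1

Derivation:
After JOIN items (3 rows):
orders.dept | orders.yr | orders.owner | orders.city | items.yr | items.amt
ops | 9 | bob | SEA | 9 | 1
eng | 80 | eve | MIA | 80 | 90
mkt | 1 | bob | SF | 1 | 9
After WHERE (2 rows):
orders.dept | orders.yr | orders.owner | orders.city | items.yr | items.amt
ops | 9 | bob | SEA | 9 | 1
mkt | 1 | bob | SF | 1 | 9
After GROUP BY (2 rows):
orders.city | n
SEA | 1
SF | 1
After ORDER BY (2 rows):
orders.city | n
SF | 1
SEA | 1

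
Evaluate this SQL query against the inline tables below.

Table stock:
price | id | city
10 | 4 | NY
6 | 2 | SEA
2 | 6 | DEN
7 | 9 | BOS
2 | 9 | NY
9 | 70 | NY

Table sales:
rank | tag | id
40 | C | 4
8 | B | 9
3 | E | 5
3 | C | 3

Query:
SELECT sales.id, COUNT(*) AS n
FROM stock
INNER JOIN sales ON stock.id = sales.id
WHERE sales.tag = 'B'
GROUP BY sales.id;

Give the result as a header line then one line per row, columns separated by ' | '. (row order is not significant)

After JOIN sales (3 rows):
stock.price | stock.id | stock.city | sales.rank | sales.tag | sales.id
10 | 4 | NY | 40 | C | 4
7 | 9 | BOS | 8 | B | 9
2 | 9 | NY | 8 | B | 9
After WHERE (2 rows):
stock.price | stock.id | stock.city | sales.rank | sales.tag | sales.id
7 | 9 | BOS | 8 | B | 9
2 | 9 | NY | 8 | B | 9
After GROUP BY (1 rows):
sales.id | n
9 | 2

== RESULT ==
sales.id | n
9 | 2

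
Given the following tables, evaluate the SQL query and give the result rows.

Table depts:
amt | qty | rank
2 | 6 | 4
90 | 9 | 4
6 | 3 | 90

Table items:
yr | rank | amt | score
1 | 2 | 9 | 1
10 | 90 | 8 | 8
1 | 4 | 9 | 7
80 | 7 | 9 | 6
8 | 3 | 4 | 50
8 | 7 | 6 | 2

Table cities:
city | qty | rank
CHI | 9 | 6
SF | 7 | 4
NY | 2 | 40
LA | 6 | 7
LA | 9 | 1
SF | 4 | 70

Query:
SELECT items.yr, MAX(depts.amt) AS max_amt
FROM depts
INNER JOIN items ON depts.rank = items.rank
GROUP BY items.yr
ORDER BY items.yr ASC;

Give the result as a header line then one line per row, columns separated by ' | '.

After JOIN items (3 rows):
depts.amt | depts.qty | depts.rank | items.yr | items.rank | items.amt | items.score
2 | 6 | 4 | 1 | 4 | 9 | 7
90 | 9 | 4 | 1 | 4 | 9 | 7
6 | 3 | 90 | 10 | 90 | 8 | 8
After GROUP BY (2 rows):
items.yr | max_amt
1 | 90
10 | 6
After ORDER BY (2 rows):
items.yr | max_amt
1 | 90
10 | 6

== RESULT ==
items.yr | max_amt
1 | 90
10 | 6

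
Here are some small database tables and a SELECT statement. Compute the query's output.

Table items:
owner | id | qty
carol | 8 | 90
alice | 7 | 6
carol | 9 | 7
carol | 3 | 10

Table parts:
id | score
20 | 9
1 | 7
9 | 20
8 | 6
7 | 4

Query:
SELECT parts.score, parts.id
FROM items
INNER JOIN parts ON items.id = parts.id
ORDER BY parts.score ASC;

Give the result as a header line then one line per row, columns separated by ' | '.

== RESULT ==
parts.score | parts.id
4 | 7
6 | 8
20 | 9

Derivation:
After JOIN parts (3 rows):
items.owner | items.id | items.qty | parts.id | parts.score
carol | 8 | 90 | 8 | 6
alice | 7 | 6 | 7 | 4
carol | 9 | 7 | 9 | 20
After SELECT (3 rows):
parts.score | parts.id
6 | 8
4 | 7
20 | 9
After ORDER BY (3 rows):
parts.score | parts.id
4 | 7
6 | 8
20 | 9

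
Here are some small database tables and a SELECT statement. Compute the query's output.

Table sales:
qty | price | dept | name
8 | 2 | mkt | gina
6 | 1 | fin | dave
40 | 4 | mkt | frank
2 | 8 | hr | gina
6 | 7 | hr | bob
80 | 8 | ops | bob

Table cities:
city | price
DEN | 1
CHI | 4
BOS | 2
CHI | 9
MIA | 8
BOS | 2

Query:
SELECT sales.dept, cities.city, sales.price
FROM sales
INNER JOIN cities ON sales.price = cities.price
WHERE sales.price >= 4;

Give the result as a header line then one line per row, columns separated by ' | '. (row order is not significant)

After JOIN cities (6 rows):
sales.qty | sales.price | sales.dept | sales.name | cities.city | cities.price
8 | 2 | mkt | gina | BOS | 2
8 | 2 | mkt | gina | BOS | 2
6 | 1 | fin | dave | DEN | 1
40 | 4 | mkt | frank | CHI | 4
2 | 8 | hr | gina | MIA | 8
80 | 8 | ops | bob | MIA | 8
After WHERE (3 rows):
sales.qty | sales.price | sales.dept | sales.name | cities.city | cities.price
40 | 4 | mkt | frank | CHI | 4
2 | 8 | hr | gina | MIA | 8
80 | 8 | ops | bob | MIA | 8
After SELECT (3 rows):
sales.dept | cities.city | sales.price
mkt | CHI | 4
hr | MIA | 8
ops | MIA | 8

== RESULT ==
sales.dept | cities.city | sales.price
mkt | CHI | 4
hr | MIA | 8
ops | MIA | 8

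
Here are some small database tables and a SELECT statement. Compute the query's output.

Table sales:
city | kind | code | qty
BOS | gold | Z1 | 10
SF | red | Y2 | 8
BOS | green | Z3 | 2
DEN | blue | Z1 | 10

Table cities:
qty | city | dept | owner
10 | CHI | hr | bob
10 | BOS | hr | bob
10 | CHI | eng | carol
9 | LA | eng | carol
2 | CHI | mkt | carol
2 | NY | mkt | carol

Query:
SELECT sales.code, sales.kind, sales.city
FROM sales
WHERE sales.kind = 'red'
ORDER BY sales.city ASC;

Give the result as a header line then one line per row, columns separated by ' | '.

== RESULT ==
sales.code | sales.kind | sales.city
Y2 | red | SF

Derivation:
After WHERE (1 rows):
sales.city | sales.kind | sales.code | sales.qty
SF | red | Y2 | 8
After SELECT (1 rows):
sales.code | sales.kind | sales.city
Y2 | red | SF
After ORDER BY (1 rows):
sales.code | sales.kind | sales.city
Y2 | red | SF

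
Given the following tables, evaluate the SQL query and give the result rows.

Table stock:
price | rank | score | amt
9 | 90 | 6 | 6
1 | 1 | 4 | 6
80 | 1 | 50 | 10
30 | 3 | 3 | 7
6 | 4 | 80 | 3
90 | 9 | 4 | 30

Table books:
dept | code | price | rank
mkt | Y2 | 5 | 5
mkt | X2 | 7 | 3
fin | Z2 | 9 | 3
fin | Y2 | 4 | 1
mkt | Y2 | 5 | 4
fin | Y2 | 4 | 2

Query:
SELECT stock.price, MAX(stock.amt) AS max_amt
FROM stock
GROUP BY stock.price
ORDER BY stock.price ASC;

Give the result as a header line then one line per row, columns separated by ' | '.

== RESULT ==
stock.price | max_amt
1 | 6
6 | 3
9 | 6
30 | 7
80 | 10
90 | 30

Derivation:
After GROUP BY (6 rows):
stock.price | max_amt
9 | 6
1 | 6
80 | 10
30 | 7
6 | 3
90 | 30
After ORDER BY (6 rows):
stock.price | max_amt
1 | 6
6 | 3
9 | 6
30 | 7
80 | 10
90 | 30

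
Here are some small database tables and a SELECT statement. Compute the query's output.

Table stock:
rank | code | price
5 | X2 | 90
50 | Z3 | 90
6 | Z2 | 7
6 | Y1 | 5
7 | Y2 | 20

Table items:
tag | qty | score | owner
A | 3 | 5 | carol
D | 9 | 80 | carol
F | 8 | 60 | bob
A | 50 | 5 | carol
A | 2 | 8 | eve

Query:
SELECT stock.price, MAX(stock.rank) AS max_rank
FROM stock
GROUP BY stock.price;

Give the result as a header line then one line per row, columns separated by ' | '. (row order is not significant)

After GROUP BY (4 rows):
stock.price | max_rank
90 | 50
7 | 6
5 | 6
20 | 7

== RESULT ==
stock.price | max_rank
90 | 50
7 | 6
5 | 6
20 | 7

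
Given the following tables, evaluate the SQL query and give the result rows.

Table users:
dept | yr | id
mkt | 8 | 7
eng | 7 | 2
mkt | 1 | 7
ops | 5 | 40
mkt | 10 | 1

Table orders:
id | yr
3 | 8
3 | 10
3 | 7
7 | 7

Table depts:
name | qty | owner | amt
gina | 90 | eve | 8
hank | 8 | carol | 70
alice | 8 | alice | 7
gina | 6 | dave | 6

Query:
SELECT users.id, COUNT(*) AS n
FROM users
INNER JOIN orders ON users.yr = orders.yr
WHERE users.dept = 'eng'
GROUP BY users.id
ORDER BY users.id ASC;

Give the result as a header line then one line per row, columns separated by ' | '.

After JOIN orders (4 rows):
users.dept | users.yr | users.id | orders.id | orders.yr
mkt | 8 | 7 | 3 | 8
eng | 7 | 2 | 3 | 7
eng | 7 | 2 | 7 | 7
mkt | 10 | 1 | 3 | 10
After WHERE (2 rows):
users.dept | users.yr | users.id | orders.id | orders.yr
eng | 7 | 2 | 3 | 7
eng | 7 | 2 | 7 | 7
After GROUP BY (1 rows):
users.id | n
2 | 2
After ORDER BY (1 rows):
users.id | n
2 | 2

== RESULT ==
users.id | n
2 | 2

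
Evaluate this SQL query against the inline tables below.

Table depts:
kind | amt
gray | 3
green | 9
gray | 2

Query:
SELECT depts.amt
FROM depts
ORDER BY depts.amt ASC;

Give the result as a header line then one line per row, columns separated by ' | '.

After SELECT (3 rows):
depts.amt
3
9
2
After ORDER BY (3 rows):
depts.amt
2
3
9

== RESULT ==
depts.amt
2
3
9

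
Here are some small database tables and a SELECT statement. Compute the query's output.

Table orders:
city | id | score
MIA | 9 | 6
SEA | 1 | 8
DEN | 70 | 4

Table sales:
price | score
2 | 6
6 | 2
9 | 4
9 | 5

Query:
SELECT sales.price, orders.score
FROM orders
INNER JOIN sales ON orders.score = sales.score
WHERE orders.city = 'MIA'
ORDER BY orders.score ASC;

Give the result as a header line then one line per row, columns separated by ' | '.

== RESULT ==
sales.price | orders.score
2 | 6

Derivation:
After JOIN sales (2 rows):
orders.city | orders.id | orders.score | sales.price | sales.score
MIA | 9 | 6 | 2 | 6
DEN | 70 | 4 | 9 | 4
After WHERE (1 rows):
orders.city | orders.id | orders.score | sales.price | sales.score
MIA | 9 | 6 | 2 | 6
After SELECT (1 rows):
sales.price | orders.score
2 | 6
After ORDER BY (1 rows):
sales.price | orders.score
2 | 6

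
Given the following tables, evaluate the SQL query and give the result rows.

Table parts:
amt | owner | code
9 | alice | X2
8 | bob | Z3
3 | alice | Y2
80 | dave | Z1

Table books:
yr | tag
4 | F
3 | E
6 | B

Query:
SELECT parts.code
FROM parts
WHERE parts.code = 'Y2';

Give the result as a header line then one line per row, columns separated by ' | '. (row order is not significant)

After WHERE (1 rows):
parts.amt | parts.owner | parts.code
3 | alice | Y2
After SELECT (1 rows):
parts.code
Y2

== RESULT ==
parts.code
Y2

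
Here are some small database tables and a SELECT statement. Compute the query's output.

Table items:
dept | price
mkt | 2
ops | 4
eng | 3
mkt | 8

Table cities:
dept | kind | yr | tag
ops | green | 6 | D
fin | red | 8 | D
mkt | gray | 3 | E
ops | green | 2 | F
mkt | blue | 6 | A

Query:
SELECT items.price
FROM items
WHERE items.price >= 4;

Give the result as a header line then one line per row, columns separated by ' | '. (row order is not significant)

After WHERE (2 rows):
items.dept | items.price
ops | 4
mkt | 8
After SELECT (2 rows):
items.price
4
8

== RESULT ==
items.price
4
8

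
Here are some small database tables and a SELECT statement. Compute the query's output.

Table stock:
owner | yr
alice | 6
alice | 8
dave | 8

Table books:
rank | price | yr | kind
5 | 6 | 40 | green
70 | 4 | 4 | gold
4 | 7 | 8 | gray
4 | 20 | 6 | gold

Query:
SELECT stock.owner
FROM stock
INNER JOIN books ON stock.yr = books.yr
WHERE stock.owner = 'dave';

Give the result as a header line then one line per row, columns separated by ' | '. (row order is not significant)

== RESULT ==
stock.owner
dave

Derivation:
After JOIN books (3 rows):
stock.owner | stock.yr | books.rank | books.price | books.yr | books.kind
alice | 6 | 4 | 20 | 6 | gold
alice | 8 | 4 | 7 | 8 | gray
dave | 8 | 4 | 7 | 8 | gray
After WHERE (1 rows):
stock.owner | stock.yr | books.rank | books.price | books.yr | books.kind
dave | 8 | 4 | 7 | 8 | gray
After SELECT (1 rows):
stock.owner
dave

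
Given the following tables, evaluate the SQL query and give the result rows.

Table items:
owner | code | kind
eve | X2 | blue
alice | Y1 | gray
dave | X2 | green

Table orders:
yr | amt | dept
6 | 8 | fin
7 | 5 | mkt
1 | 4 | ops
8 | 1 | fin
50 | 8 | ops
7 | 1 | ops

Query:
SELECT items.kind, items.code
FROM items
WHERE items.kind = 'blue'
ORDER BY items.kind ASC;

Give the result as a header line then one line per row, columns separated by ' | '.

After WHERE (1 rows):
items.owner | items.code | items.kind
eve | X2 | blue
After SELECT (1 rows):
items.kind | items.code
blue | X2
After ORDER BY (1 rows):
items.kind | items.code
blue | X2

== RESULT ==
items.kind | items.code
blue | X2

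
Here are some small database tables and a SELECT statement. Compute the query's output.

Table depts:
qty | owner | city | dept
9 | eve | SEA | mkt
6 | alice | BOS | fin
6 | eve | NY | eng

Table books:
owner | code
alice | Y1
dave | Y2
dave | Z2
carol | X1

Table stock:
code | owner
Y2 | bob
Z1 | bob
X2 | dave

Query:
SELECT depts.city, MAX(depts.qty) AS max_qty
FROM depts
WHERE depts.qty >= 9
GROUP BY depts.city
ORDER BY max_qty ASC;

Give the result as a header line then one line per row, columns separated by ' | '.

== RESULT ==
depts.city | max_qty
SEA | 9

Derivation:
After WHERE (1 rows):
depts.qty | depts.owner | depts.city | depts.dept
9 | eve | SEA | mkt
After GROUP BY (1 rows):
depts.city | max_qty
SEA | 9
After ORDER BY (1 rows):
depts.city | max_qty
SEA | 9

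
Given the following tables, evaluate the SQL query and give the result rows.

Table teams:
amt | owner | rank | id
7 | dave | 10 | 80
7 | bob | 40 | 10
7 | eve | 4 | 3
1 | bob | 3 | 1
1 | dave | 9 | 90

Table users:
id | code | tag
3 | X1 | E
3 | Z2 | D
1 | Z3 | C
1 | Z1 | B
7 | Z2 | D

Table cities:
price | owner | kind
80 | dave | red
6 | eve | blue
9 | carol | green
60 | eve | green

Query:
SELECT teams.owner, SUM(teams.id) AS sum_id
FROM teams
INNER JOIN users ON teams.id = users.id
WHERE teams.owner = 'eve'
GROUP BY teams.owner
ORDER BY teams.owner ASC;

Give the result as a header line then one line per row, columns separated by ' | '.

After JOIN users (4 rows):
teams.amt | teams.owner | teams.rank | teams.id | users.id | users.code | users.tag
7 | eve | 4 | 3 | 3 | X1 | E
7 | eve | 4 | 3 | 3 | Z2 | D
1 | bob | 3 | 1 | 1 | Z3 | C
1 | bob | 3 | 1 | 1 | Z1 | B
After WHERE (2 rows):
teams.amt | teams.owner | teams.rank | teams.id | users.id | users.code | users.tag
7 | eve | 4 | 3 | 3 | X1 | E
7 | eve | 4 | 3 | 3 | Z2 | D
After GROUP BY (1 rows):
teams.owner | sum_id
eve | 6
After ORDER BY (1 rows):
teams.owner | sum_id
eve | 6

== RESULT ==
teams.owner | sum_id
eve | 6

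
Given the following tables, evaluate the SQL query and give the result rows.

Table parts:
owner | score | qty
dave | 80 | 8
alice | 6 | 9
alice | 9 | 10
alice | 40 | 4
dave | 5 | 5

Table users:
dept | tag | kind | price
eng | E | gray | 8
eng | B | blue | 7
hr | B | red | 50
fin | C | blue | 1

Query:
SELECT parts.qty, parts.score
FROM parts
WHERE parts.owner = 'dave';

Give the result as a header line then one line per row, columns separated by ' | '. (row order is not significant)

After WHERE (2 rows):
parts.owner | parts.score | parts.qty
dave | 80 | 8
dave | 5 | 5
After SELECT (2 rows):
parts.qty | parts.score
8 | 80
5 | 5

== RESULT ==
parts.qty | parts.score
8 | 80
5 | 5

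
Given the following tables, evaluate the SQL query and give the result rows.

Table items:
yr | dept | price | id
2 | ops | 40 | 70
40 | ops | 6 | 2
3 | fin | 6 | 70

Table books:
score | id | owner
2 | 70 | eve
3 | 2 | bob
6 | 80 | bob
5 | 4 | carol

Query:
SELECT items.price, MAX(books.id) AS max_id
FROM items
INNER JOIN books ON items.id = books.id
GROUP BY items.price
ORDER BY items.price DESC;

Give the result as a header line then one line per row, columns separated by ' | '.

== RESULT ==
items.price | max_id
40 | 70
6 | 70

Derivation:
After JOIN books (3 rows):
items.yr | items.dept | items.price | items.id | books.score | books.id | books.owner
2 | ops | 40 | 70 | 2 | 70 | eve
40 | ops | 6 | 2 | 3 | 2 | bob
3 | fin | 6 | 70 | 2 | 70 | eve
After GROUP BY (2 rows):
items.price | max_id
40 | 70
6 | 70
After ORDER BY (2 rows):
items.price | max_id
40 | 70
6 | 70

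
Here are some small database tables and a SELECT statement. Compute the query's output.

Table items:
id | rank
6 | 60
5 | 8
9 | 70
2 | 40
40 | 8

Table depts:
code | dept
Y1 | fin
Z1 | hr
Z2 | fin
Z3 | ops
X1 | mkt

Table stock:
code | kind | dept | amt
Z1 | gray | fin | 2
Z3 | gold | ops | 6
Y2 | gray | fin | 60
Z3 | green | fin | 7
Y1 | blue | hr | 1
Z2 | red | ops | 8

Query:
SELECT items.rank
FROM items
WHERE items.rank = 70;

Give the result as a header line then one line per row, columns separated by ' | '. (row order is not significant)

== RESULT ==
items.rank
70

Derivation:
After WHERE (1 rows):
items.id | items.rank
9 | 70
After SELECT (1 rows):
items.rank
70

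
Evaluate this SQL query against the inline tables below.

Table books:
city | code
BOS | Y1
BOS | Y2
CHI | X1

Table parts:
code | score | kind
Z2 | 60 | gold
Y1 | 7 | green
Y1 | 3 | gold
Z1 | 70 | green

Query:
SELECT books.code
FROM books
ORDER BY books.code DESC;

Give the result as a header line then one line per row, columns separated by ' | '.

== RESULT ==
books.code
Y2
Y1
X1

Derivation:
After SELECT (3 rows):
books.code
Y1
Y2
X1
After ORDER BY (3 rows):
books.code
Y2
Y1
X1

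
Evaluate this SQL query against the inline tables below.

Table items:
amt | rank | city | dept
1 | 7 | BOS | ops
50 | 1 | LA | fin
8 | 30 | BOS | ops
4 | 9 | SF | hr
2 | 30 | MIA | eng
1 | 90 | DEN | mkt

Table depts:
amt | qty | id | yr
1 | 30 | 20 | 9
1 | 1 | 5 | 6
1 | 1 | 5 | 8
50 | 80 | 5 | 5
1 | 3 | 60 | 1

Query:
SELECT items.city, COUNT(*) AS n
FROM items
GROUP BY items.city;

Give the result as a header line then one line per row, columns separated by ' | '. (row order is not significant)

== RESULT ==
items.city | n
BOS | 2
LA | 1
SF | 1
MIA | 1
DEN | 1

Derivation:
After GROUP BY (5 rows):
items.city | n
BOS | 2
LA | 1
SF | 1
MIA | 1
DEN | 1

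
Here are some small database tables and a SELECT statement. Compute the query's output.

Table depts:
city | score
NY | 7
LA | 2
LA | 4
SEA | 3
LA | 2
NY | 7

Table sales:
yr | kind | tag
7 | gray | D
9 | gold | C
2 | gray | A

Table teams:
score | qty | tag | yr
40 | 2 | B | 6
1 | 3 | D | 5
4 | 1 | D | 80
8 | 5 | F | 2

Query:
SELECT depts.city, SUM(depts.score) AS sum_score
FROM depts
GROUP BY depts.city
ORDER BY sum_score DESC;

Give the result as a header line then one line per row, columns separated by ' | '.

After GROUP BY (3 rows):
depts.city | sum_score
NY | 14
LA | 8
SEA | 3
After ORDER BY (3 rows):
depts.city | sum_score
NY | 14
LA | 8
SEA | 3

== RESULT ==
depts.city | sum_score
NY | 14
LA | 8
SEA | 3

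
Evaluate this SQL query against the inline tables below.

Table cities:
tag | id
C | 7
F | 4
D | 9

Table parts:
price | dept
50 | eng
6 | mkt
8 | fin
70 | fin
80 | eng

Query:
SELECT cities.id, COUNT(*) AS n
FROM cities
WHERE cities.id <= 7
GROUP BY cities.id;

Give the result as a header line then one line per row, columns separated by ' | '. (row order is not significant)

After WHERE (2 rows):
cities.tag | cities.id
C | 7
F | 4
After GROUP BY (2 rows):
cities.id | n
7 | 1
4 | 1

== RESULT ==
cities.id | n
7 | 1
4 | 1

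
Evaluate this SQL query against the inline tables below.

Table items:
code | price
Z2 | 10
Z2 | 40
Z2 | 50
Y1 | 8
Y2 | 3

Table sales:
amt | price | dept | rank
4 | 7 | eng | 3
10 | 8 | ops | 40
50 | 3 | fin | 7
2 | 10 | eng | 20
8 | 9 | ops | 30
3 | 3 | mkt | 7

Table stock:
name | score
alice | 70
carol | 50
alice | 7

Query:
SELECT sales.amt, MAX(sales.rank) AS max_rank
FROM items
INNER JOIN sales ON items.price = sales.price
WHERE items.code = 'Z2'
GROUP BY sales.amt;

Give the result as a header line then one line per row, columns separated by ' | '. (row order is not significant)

== RESULT ==
sales.amt | max_rank
2 | 20

Derivation:
After JOIN sales (4 rows):
items.code | items.price | sales.amt | sales.price | sales.dept | sales.rank
Z2 | 10 | 2 | 10 | eng | 20
Y1 | 8 | 10 | 8 | ops | 40
Y2 | 3 | 50 | 3 | fin | 7
Y2 | 3 | 3 | 3 | mkt | 7
After WHERE (1 rows):
items.code | items.price | sales.amt | sales.price | sales.dept | sales.rank
Z2 | 10 | 2 | 10 | eng | 20
After GROUP BY (1 rows):
sales.amt | max_rank
2 | 20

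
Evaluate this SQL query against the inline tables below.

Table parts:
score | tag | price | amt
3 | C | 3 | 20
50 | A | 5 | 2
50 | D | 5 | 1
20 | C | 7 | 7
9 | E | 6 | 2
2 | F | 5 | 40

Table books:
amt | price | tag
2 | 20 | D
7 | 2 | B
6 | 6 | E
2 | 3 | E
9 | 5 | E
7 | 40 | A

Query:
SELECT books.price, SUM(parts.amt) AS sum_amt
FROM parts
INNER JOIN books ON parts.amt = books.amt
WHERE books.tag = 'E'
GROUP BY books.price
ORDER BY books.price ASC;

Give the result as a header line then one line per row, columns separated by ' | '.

After JOIN books (6 rows):
parts.score | parts.tag | parts.price | parts.amt | books.amt | books.price | books.tag
50 | A | 5 | 2 | 2 | 20 | D
50 | A | 5 | 2 | 2 | 3 | E
20 | C | 7 | 7 | 7 | 2 | B
20 | C | 7 | 7 | 7 | 40 | A
9 | E | 6 | 2 | 2 | 20 | D
9 | E | 6 | 2 | 2 | 3 | E
After WHERE (2 rows):
parts.score | parts.tag | parts.price | parts.amt | books.amt | books.price | books.tag
50 | A | 5 | 2 | 2 | 3 | E
9 | E | 6 | 2 | 2 | 3 | E
After GROUP BY (1 rows):
books.price | sum_amt
3 | 4
After ORDER BY (1 rows):
books.price | sum_amt
3 | 4

== RESULT ==
books.price | sum_amt
3 | 4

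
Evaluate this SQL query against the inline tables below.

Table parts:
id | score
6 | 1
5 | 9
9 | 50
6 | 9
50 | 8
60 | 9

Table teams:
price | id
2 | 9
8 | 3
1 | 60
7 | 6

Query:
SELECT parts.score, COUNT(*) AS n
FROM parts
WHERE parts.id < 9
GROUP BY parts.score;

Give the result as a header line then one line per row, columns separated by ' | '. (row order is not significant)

After WHERE (3 rows):
parts.id | parts.score
6 | 1
5 | 9
6 | 9
After GROUP BY (2 rows):
parts.score | n
1 | 1
9 | 2

== RESULT ==
parts.score | n
1 | 1
9 | 2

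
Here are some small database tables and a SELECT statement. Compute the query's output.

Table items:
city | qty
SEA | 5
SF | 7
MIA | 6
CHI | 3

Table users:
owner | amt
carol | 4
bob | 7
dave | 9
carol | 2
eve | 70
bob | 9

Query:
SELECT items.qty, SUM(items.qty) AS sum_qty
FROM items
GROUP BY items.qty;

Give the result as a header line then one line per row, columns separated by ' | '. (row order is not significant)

== RESULT ==
items.qty | sum_qty
5 | 5
7 | 7
6 | 6
3 | 3

Derivation:
After GROUP BY (4 rows):
items.qty | sum_qty
5 | 5
7 | 7
6 | 6
3 | 3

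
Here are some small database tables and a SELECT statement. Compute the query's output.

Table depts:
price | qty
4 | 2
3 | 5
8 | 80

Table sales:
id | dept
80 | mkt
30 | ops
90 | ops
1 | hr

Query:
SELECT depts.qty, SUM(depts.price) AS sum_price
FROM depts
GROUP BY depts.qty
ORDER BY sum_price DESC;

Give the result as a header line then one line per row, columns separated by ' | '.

== RESULT ==
depts.qty | sum_price
80 | 8
2 | 4
5 | 3

Derivation:
After GROUP BY (3 rows):
depts.qty | sum_price
2 | 4
5 | 3
80 | 8
After ORDER BY (3 rows):
depts.qty | sum_price
80 | 8
2 | 4
5 | 3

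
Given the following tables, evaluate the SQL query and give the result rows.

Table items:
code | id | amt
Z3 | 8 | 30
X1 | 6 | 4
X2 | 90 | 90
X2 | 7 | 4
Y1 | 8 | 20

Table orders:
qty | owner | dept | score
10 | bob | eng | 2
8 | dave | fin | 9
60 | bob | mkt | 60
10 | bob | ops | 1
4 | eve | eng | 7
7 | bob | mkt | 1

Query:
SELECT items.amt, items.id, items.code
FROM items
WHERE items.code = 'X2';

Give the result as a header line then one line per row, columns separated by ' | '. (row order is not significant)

== RESULT ==
items.amt | items.id | items.code
90 | 90 | X2
4 | 7 | X2

Derivation:
After WHERE (2 rows):
items.code | items.id | items.amt
X2 | 90 | 90
X2 | 7 | 4
After SELECT (2 rows):
items.amt | items.id | items.code
90 | 90 | X2
4 | 7 | X2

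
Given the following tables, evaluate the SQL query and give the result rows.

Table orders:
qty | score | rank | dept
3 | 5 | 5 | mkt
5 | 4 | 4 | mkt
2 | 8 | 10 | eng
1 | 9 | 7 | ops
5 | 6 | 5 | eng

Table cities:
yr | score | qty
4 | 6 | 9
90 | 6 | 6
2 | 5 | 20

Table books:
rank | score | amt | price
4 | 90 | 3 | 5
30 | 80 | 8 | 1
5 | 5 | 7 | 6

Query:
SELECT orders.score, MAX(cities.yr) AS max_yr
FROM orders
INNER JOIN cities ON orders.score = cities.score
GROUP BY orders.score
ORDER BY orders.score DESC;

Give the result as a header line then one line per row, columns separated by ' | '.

After JOIN cities (3 rows):
orders.qty | orders.score | orders.rank | orders.dept | cities.yr | cities.score | cities.qty
3 | 5 | 5 | mkt | 2 | 5 | 20
5 | 6 | 5 | eng | 4 | 6 | 9
5 | 6 | 5 | eng | 90 | 6 | 6
After GROUP BY (2 rows):
orders.score | max_yr
5 | 2
6 | 90
After ORDER BY (2 rows):
orders.score | max_yr
6 | 90
5 | 2

== RESULT ==
orders.score | max_yr
6 | 90
5 | 2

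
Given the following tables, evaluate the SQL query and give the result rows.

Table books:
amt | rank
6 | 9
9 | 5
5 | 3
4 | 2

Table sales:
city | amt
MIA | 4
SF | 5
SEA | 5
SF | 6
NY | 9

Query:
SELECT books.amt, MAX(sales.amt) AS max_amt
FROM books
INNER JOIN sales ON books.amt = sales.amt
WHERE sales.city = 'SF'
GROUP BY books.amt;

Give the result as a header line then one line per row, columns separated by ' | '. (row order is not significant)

After JOIN sales (5 rows):
books.amt | books.rank | sales.city | sales.amt
6 | 9 | SF | 6
9 | 5 | NY | 9
5 | 3 | SF | 5
5 | 3 | SEA | 5
4 | 2 | MIA | 4
After WHERE (2 rows):
books.amt | books.rank | sales.city | sales.amt
6 | 9 | SF | 6
5 | 3 | SF | 5
After GROUP BY (2 rows):
books.amt | max_amt
6 | 6
5 | 5

== RESULT ==
books.amt | max_amt
6 | 6
5 | 5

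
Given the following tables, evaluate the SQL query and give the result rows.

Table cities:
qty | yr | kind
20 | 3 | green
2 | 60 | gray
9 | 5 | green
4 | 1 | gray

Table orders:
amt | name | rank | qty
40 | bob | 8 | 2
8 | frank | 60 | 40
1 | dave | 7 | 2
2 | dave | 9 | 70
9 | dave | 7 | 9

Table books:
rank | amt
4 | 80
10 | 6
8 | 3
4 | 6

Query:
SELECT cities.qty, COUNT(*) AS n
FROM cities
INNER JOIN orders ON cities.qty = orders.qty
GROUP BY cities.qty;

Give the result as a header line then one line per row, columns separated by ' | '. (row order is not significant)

After JOIN orders (3 rows):
cities.qty | cities.yr | cities.kind | orders.amt | orders.name | orders.rank | orders.qty
2 | 60 | gray | 40 | bob | 8 | 2
2 | 60 | gray | 1 | dave | 7 | 2
9 | 5 | green | 9 | dave | 7 | 9
After GROUP BY (2 rows):
cities.qty | n
2 | 2
9 | 1

== RESULT ==
cities.qty | n
2 | 2
9 | 1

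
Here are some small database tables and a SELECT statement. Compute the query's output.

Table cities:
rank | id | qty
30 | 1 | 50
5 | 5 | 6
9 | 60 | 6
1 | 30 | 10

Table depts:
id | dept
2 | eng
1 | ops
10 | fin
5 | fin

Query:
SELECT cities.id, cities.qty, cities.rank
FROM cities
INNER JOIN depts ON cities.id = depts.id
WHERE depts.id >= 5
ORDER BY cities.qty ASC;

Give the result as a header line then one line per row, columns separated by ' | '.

== RESULT ==
cities.id | cities.qty | cities.rank
5 | 6 | 5

Derivation:
After JOIN depts (2 rows):
cities.rank | cities.id | cities.qty | depts.id | depts.dept
30 | 1 | 50 | 1 | ops
5 | 5 | 6 | 5 | fin
After WHERE (1 rows):
cities.rank | cities.id | cities.qty | depts.id | depts.dept
5 | 5 | 6 | 5 | fin
After SELECT (1 rows):
cities.id | cities.qty | cities.rank
5 | 6 | 5
After ORDER BY (1 rows):
cities.id | cities.qty | cities.rank
5 | 6 | 5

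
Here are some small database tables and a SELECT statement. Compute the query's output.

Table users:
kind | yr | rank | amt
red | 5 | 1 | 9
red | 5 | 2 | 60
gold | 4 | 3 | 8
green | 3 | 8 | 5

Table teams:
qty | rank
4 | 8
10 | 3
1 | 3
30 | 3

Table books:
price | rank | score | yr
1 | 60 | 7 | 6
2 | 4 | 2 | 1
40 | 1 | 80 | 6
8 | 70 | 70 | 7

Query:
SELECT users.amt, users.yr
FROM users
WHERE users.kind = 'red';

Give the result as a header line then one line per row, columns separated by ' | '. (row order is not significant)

After WHERE (2 rows):
users.kind | users.yr | users.rank | users.amt
red | 5 | 1 | 9
red | 5 | 2 | 60
After SELECT (2 rows):
users.amt | users.yr
9 | 5
60 | 5

== RESULT ==
users.amt | users.yr
9 | 5
60 | 5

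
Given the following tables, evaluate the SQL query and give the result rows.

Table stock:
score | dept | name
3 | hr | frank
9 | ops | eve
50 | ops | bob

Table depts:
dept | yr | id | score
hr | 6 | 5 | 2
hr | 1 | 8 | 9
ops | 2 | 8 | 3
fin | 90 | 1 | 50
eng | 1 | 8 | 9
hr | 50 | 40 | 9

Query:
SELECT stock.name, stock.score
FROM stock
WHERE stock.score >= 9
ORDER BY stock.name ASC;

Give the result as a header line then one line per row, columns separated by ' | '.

== RESULT ==
stock.name | stock.score
bob | 50
eve | 9

Derivation:
After WHERE (2 rows):
stock.score | stock.dept | stock.name
9 | ops | eve
50 | ops | bob
After SELECT (2 rows):
stock.name | stock.score
eve | 9
bob | 50
After ORDER BY (2 rows):
stock.name | stock.score
bob | 50
eve | 9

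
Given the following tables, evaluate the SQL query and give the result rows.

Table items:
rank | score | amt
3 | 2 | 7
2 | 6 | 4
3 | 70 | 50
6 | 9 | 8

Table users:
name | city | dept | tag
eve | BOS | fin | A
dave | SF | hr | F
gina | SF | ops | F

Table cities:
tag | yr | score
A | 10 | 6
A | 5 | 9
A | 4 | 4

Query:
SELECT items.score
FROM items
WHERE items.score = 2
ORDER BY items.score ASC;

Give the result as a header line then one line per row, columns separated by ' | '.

After WHERE (1 rows):
items.rank | items.score | items.amt
3 | 2 | 7
After SELECT (1 rows):
items.score
2
After ORDER BY (1 rows):
items.score
2

== RESULT ==
items.score
2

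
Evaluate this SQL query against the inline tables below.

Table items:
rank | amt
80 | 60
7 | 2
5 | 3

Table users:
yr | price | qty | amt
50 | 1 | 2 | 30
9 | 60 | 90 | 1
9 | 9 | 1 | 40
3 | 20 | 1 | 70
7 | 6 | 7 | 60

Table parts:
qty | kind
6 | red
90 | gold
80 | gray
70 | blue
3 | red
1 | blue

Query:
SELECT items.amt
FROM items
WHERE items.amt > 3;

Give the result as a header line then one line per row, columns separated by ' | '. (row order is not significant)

== RESULT ==
items.amt
60

Derivation:
After WHERE (1 rows):
items.rank | items.amt
80 | 60
After SELECT (1 rows):
items.amt
60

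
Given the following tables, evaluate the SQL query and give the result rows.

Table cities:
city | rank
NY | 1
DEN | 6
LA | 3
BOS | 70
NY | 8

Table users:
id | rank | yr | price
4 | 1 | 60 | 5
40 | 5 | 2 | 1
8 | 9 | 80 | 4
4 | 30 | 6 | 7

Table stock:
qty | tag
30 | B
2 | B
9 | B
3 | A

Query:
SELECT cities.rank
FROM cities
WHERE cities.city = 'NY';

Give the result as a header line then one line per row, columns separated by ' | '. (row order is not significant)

After WHERE (2 rows):
cities.city | cities.rank
NY | 1
NY | 8
After SELECT (2 rows):
cities.rank
1
8

== RESULT ==
cities.rank
1
8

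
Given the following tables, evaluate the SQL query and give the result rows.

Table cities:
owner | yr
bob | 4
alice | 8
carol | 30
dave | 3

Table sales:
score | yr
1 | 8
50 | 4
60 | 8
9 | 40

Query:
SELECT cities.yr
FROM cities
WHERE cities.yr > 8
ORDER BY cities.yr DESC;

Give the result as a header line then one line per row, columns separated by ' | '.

== RESULT ==
cities.yr
30

Derivation:
After WHERE (1 rows):
cities.owner | cities.yr
carol | 30
After SELECT (1 rows):
cities.yr
30
After ORDER BY (1 rows):
cities.yr
30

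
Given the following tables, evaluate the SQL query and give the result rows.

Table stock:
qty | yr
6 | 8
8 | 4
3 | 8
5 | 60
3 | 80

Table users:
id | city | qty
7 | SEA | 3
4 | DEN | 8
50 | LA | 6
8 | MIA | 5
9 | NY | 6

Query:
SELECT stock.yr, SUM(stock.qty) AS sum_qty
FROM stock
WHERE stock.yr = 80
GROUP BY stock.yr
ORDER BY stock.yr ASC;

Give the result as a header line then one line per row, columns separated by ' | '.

After WHERE (1 rows):
stock.qty | stock.yr
3 | 80
After GROUP BY (1 rows):
stock.yr | sum_qty
80 | 3
After ORDER BY (1 rows):
stock.yr | sum_qty
80 | 3

== RESULT ==
stock.yr | sum_qty
80 | 3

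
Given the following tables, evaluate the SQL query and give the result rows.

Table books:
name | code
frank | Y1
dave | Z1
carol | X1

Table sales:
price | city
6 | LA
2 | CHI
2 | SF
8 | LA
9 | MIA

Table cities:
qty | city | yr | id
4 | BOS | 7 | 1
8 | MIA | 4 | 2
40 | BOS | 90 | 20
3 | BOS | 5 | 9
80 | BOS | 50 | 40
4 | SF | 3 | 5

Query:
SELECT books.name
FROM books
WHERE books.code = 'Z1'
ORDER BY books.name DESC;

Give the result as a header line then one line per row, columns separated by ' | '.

After WHERE (1 rows):
books.name | books.code
dave | Z1
After SELECT (1 rows):
books.name
dave
After ORDER BY (1 rows):
books.name
dave

== RESULT ==
books.name
dave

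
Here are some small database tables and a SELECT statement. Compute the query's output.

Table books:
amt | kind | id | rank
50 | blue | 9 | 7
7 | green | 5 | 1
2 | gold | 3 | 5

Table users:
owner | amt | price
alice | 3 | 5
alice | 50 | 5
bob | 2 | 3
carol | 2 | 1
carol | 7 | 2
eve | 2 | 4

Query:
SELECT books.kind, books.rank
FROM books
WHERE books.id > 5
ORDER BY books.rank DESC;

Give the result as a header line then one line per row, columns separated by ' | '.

After WHERE (1 rows):
books.amt | books.kind | books.id | books.rank
50 | blue | 9 | 7
After SELECT (1 rows):
books.kind | books.rank
blue | 7
After ORDER BY (1 rows):
books.kind | books.rank
blue | 7

== RESULT ==
books.kind | books.rank
blue | 7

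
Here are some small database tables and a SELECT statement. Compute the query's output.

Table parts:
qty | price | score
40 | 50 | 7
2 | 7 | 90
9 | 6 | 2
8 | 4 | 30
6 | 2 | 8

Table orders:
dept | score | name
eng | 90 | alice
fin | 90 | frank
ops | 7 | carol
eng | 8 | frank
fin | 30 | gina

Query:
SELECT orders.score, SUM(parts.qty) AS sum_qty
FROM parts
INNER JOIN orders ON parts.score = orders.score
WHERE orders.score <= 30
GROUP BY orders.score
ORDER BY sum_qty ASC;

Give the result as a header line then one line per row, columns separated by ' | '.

After JOIN orders (5 rows):
parts.qty | parts.price | parts.score | orders.dept | orders.score | orders.name
40 | 50 | 7 | ops | 7 | carol
2 | 7 | 90 | eng | 90 | alice
2 | 7 | 90 | fin | 90 | frank
8 | 4 | 30 | fin | 30 | gina
6 | 2 | 8 | eng | 8 | frank
After WHERE (3 rows):
parts.qty | parts.price | parts.score | orders.dept | orders.score | orders.name
40 | 50 | 7 | ops | 7 | carol
8 | 4 | 30 | fin | 30 | gina
6 | 2 | 8 | eng | 8 | frank
After GROUP BY (3 rows):
orders.score | sum_qty
7 | 40
30 | 8
8 | 6
After ORDER BY (3 rows):
orders.score | sum_qty
8 | 6
30 | 8
7 | 40

== RESULT ==
orders.score | sum_qty
8 | 6
30 | 8
7 | 40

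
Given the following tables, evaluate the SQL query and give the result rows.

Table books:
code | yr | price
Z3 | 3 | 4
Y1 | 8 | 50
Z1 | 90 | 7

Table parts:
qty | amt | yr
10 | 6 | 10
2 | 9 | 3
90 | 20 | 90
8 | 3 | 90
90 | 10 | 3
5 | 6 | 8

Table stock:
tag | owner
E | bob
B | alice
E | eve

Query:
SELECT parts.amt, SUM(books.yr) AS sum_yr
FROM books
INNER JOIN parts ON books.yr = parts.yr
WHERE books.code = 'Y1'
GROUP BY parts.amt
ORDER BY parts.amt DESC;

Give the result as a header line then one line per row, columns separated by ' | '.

== RESULT ==
parts.amt | sum_yr
6 | 8

Derivation:
After JOIN parts (5 rows):
books.code | books.yr | books.price | parts.qty | parts.amt | parts.yr
Z3 | 3 | 4 | 2 | 9 | 3
Z3 | 3 | 4 | 90 | 10 | 3
Y1 | 8 | 50 | 5 | 6 | 8
Z1 | 90 | 7 | 90 | 20 | 90
Z1 | 90 | 7 | 8 | 3 | 90
After WHERE (1 rows):
books.code | books.yr | books.price | parts.qty | parts.amt | parts.yr
Y1 | 8 | 50 | 5 | 6 | 8
After GROUP BY (1 rows):
parts.amt | sum_yr
6 | 8
After ORDER BY (1 rows):
parts.amt | sum_yr
6 | 8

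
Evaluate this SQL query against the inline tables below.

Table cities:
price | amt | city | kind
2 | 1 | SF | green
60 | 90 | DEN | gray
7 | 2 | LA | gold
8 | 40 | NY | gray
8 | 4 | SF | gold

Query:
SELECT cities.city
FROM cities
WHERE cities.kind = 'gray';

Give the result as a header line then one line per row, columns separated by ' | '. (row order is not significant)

== RESULT ==
cities.city
DEN
NY

Derivation:
After WHERE (2 rows):
cities.price | cities.amt | cities.city | cities.kind
60 | 90 | DEN | gray
8 | 40 | NY | gray
After SELECT (2 rows):
cities.city
DEN
NY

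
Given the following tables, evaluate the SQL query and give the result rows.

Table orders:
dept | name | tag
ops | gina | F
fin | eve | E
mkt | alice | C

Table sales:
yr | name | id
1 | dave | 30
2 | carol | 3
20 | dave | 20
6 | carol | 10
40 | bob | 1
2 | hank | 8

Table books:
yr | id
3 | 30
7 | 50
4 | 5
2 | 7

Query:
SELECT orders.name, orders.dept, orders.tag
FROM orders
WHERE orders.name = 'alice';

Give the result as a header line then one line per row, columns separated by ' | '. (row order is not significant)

== RESULT ==
orders.name | orders.dept | orders.tag
alice | mkt | C

Derivation:
After WHERE (1 rows):
orders.dept | orders.name | orders.tag
mkt | alice | C
After SELECT (1 rows):
orders.name | orders.dept | orders.tag
alice | mkt | C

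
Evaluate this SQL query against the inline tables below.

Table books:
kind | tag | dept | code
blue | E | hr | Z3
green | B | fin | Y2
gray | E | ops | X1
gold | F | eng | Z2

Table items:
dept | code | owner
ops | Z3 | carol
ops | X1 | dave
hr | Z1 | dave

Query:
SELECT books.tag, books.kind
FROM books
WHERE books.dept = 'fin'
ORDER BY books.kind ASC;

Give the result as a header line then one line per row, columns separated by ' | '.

After WHERE (1 rows):
books.kind | books.tag | books.dept | books.code
green | B | fin | Y2
After SELECT (1 rows):
books.tag | books.kind
B | green
After ORDER BY (1 rows):
books.tag | books.kind
B | green

== RESULT ==
books.tag | books.kind
B | green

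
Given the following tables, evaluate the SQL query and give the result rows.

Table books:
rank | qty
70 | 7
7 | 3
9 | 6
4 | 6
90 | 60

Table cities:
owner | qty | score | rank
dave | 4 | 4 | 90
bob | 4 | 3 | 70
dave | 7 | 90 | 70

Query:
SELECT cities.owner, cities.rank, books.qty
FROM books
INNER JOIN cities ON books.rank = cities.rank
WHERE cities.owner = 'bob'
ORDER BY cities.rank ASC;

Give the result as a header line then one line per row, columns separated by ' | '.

After JOIN cities (3 rows):
books.rank | books.qty | cities.owner | cities.qty | cities.score | cities.rank
70 | 7 | bob | 4 | 3 | 70
70 | 7 | dave | 7 | 90 | 70
90 | 60 | dave | 4 | 4 | 90
After WHERE (1 rows):
books.rank | books.qty | cities.owner | cities.qty | cities.score | cities.rank
70 | 7 | bob | 4 | 3 | 70
After SELECT (1 rows):
cities.owner | cities.rank | books.qty
bob | 70 | 7
After ORDER BY (1 rows):
cities.owner | cities.rank | books.qty
bob | 70 | 7

== RESULT ==
cities.owner | cities.rank | books.qty
bob | 70 | 7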